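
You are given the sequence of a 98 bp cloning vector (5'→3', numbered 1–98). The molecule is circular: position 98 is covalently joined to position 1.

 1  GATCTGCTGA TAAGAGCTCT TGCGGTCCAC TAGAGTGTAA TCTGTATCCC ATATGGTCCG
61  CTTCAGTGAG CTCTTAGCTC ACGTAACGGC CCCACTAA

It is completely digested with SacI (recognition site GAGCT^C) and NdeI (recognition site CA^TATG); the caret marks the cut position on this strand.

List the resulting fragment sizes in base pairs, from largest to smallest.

SacI sites (GAGCTC) start at positions 14, 68.
SacI cuts after base 5 of each site (before the last base), so after positions 18, 72.
The NdeI site (CATATG) starts at position 50.
NdeI cuts after base 2 of each site, so after position 51.
Combined cut positions: 18, 51, 72.
Circular molecule, 3 cuts → 3 fragments:
  19–51 → 33 bp
  52–72 → 21 bp
  73–98 then 1–18 → 26 + 18 = 44 bp
Sorted largest to smallest: 44, 33, 21 bp.

44, 33, 21 bp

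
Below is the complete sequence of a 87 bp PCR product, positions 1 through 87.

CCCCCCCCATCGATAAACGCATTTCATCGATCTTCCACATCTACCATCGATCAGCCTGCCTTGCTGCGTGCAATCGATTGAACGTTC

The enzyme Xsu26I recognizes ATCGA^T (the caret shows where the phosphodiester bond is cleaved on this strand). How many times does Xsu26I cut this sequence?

4

ATCGAT occurs starting at positions 9, 26, 46, 73.
Xsu26I cuts at 4 sites.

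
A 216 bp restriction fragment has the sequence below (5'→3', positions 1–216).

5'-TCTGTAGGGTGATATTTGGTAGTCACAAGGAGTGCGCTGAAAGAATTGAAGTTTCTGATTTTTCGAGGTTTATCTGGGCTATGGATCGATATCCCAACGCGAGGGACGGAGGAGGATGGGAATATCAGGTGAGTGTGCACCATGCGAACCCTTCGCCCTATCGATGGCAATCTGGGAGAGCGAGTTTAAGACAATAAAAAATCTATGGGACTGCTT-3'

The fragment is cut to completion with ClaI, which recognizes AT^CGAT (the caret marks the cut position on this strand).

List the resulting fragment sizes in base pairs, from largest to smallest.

86, 75, 55 bp

ClaI sites (ATCGAT) start at positions 85, 160.
ClaI cuts after base 2 of each site, so after positions 86, 161.
Linear molecule, 2 cuts → 3 fragments:
  1–86 → 86 bp
  87–161 → 75 bp
  162–216 → 55 bp
Sorted largest to smallest: 86, 75, 55 bp.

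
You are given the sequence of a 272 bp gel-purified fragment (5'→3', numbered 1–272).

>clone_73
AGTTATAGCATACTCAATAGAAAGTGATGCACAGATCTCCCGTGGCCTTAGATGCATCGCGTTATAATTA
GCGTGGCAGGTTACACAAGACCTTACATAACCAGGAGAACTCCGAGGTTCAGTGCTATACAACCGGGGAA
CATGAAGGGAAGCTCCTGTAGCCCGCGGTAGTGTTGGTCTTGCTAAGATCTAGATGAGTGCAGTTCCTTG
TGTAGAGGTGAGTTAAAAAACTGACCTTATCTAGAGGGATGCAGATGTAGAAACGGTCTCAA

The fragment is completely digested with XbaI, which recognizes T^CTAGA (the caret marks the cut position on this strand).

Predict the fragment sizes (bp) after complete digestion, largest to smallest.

189, 51, 32 bp

XbaI sites (TCTAGA) start at positions 189, 240.
XbaI cuts after the first base of each site, so after positions 189, 240.
Linear molecule, 2 cuts → 3 fragments:
  1–189 → 189 bp
  190–240 → 51 bp
  241–272 → 32 bp
Sorted largest to smallest: 189, 51, 32 bp.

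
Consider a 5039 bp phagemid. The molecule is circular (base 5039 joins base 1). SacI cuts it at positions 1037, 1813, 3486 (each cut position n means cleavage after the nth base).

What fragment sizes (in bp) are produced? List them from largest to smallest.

2590, 1673, 776 bp

Circular molecule, 3 cuts → 3 fragments:
  1813 − 1037 = 776 bp
  3486 − 1813 = 1673 bp
  wrap: 5039 − 3486 + 1037 = 2590 bp
Sorted largest to smallest: 2590, 1673, 776 bp.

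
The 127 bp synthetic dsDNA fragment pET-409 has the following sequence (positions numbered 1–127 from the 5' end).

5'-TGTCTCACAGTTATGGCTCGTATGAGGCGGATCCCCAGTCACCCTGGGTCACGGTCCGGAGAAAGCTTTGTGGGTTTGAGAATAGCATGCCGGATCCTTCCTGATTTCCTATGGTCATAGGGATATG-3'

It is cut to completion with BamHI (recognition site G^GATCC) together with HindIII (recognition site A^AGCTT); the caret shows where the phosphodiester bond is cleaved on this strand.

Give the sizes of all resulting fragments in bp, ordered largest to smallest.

35, 34, 29, 29 bp

BamHI sites (GGATCC) start at positions 29, 92.
BamHI cuts after the first base of each site, so after positions 29, 92.
The HindIII site (AAGCTT) starts at position 63.
HindIII cuts after the first base of each site, so after position 63.
Combined cut positions: 29, 63, 92.
Linear molecule, 3 cuts → 4 fragments:
  1–29 → 29 bp
  30–63 → 34 bp
  64–92 → 29 bp
  93–127 → 35 bp
Sorted largest to smallest: 35, 34, 29, 29 bp.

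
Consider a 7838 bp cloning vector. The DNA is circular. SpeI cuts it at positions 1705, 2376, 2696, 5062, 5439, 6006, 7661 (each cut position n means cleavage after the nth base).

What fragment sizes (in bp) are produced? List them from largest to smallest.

Circular molecule, 7 cuts → 7 fragments:
  2376 − 1705 = 671 bp
  2696 − 2376 = 320 bp
  5062 − 2696 = 2366 bp
  5439 − 5062 = 377 bp
  6006 − 5439 = 567 bp
  7661 − 6006 = 1655 bp
  wrap: 7838 − 7661 + 1705 = 1882 bp
Sorted largest to smallest: 2366, 1882, 1655, 671, 567, 377, 320 bp.

2366, 1882, 1655, 671, 567, 377, 320 bp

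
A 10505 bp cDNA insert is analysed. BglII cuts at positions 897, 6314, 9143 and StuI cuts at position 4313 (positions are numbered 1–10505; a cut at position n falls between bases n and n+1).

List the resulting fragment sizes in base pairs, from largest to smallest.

3416, 2829, 2001, 1362, 897 bp

Combined cut positions (sorted): 897, 4313, 6314, 9143.
Linear molecule, 4 cuts → 5 fragments:
  897 − 0 = 897 bp
  4313 − 897 = 3416 bp
  6314 − 4313 = 2001 bp
  9143 − 6314 = 2829 bp
  10505 − 9143 = 1362 bp
Sorted largest to smallest: 3416, 2829, 2001, 1362, 897 bp.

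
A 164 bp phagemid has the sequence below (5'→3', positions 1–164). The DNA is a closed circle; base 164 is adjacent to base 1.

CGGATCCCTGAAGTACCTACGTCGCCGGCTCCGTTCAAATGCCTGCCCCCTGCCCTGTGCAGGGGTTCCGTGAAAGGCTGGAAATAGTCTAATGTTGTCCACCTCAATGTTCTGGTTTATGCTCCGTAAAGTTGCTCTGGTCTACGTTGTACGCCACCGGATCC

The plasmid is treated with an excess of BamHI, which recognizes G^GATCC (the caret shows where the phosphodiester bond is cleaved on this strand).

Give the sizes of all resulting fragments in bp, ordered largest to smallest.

BamHI sites (GGATCC) start at positions 2, 159.
BamHI cuts after the first base of each site, so after positions 2, 159.
Circular molecule, 2 cuts → 2 fragments:
  3–159 → 157 bp
  160–164 then 1–2 → 5 + 2 = 7 bp
Sorted largest to smallest: 157, 7 bp.

157, 7 bp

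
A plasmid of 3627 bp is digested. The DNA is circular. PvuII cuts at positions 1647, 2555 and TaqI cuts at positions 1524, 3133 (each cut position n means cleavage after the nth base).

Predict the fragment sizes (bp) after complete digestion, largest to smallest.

2018, 908, 578, 123 bp

Combined cut positions (sorted): 1524, 1647, 2555, 3133.
Circular molecule, 4 cuts → 4 fragments:
  1647 − 1524 = 123 bp
  2555 − 1647 = 908 bp
  3133 − 2555 = 578 bp
  wrap: 3627 − 3133 + 1524 = 2018 bp
Sorted largest to smallest: 2018, 908, 578, 123 bp.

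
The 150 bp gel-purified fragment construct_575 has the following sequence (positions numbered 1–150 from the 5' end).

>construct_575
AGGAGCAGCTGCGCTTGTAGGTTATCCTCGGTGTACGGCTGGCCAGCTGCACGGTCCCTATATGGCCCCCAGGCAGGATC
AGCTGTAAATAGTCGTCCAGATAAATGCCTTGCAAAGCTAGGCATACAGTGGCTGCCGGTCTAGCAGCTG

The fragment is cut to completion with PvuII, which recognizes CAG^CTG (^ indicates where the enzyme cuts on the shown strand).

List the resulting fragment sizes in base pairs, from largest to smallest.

PvuII sites (CAGCTG) start at positions 6, 44, 80, 145.
PvuII cuts after base 3 of each site, so after positions 8, 46, 82, 147.
Linear molecule, 4 cuts → 5 fragments:
  1–8 → 8 bp
  9–46 → 38 bp
  47–82 → 36 bp
  83–147 → 65 bp
  148–150 → 3 bp
Sorted largest to smallest: 65, 38, 36, 8, 3 bp.

65, 38, 36, 8, 3 bp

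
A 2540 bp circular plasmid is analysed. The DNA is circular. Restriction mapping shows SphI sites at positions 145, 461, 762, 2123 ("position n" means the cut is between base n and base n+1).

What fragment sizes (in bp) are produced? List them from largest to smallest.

1361, 562, 316, 301 bp

Circular molecule, 4 cuts → 4 fragments:
  461 − 145 = 316 bp
  762 − 461 = 301 bp
  2123 − 762 = 1361 bp
  wrap: 2540 − 2123 + 145 = 562 bp
Sorted largest to smallest: 1361, 562, 316, 301 bp.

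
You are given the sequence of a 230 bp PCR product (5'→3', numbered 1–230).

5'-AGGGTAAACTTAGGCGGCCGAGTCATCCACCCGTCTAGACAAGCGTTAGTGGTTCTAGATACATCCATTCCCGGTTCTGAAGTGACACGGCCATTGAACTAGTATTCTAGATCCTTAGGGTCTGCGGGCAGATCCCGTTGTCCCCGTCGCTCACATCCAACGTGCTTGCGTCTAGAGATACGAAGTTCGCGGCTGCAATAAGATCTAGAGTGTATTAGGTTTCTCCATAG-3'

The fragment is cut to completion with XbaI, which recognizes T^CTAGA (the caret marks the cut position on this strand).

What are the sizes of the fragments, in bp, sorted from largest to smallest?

65, 52, 34, 33, 26, 20 bp

XbaI sites (TCTAGA) start at positions 34, 54, 106, 171, 204.
XbaI cuts after the first base of each site, so after positions 34, 54, 106, 171, 204.
Linear molecule, 5 cuts → 6 fragments:
  1–34 → 34 bp
  35–54 → 20 bp
  55–106 → 52 bp
  107–171 → 65 bp
  172–204 → 33 bp
  205–230 → 26 bp
Sorted largest to smallest: 65, 52, 34, 33, 26, 20 bp.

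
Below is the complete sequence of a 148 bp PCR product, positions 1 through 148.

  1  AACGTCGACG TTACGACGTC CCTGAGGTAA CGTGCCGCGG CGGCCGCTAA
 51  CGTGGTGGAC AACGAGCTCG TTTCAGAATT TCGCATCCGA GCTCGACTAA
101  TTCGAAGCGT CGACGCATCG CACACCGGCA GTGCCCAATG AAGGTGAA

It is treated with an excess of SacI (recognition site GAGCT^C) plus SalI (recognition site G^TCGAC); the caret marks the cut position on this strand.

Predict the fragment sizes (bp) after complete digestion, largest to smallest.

SacI sites (GAGCTC) start at positions 64, 89.
SacI cuts after base 5 of each site (before the last base), so after positions 68, 93.
SalI sites (GTCGAC) start at positions 4, 109.
SalI cuts after the first base of each site, so after positions 4, 109.
Combined cut positions: 4, 68, 93, 109.
Linear molecule, 4 cuts → 5 fragments:
  1–4 → 4 bp
  5–68 → 64 bp
  69–93 → 25 bp
  94–109 → 16 bp
  110–148 → 39 bp
Sorted largest to smallest: 64, 39, 25, 16, 4 bp.

64, 39, 25, 16, 4 bp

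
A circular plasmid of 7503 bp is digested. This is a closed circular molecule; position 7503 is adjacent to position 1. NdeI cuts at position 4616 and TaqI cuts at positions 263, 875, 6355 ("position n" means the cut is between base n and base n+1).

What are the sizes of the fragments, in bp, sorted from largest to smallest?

3741, 1739, 1411, 612 bp

Combined cut positions (sorted): 263, 875, 4616, 6355.
Circular molecule, 4 cuts → 4 fragments:
  875 − 263 = 612 bp
  4616 − 875 = 3741 bp
  6355 − 4616 = 1739 bp
  wrap: 7503 − 6355 + 263 = 1411 bp
Sorted largest to smallest: 3741, 1739, 1411, 612 bp.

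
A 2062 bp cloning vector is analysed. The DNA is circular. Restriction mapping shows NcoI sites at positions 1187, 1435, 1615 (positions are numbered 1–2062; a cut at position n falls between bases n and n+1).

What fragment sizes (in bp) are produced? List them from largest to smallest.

1634, 248, 180 bp

Circular molecule, 3 cuts → 3 fragments:
  1435 − 1187 = 248 bp
  1615 − 1435 = 180 bp
  wrap: 2062 − 1615 + 1187 = 1634 bp
Sorted largest to smallest: 1634, 248, 180 bp.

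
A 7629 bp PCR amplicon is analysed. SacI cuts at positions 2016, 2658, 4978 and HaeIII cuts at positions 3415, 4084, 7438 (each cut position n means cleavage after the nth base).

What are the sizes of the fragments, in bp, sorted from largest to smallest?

Combined cut positions (sorted): 2016, 2658, 3415, 4084, 4978, 7438.
Linear molecule, 6 cuts → 7 fragments:
  2016 − 0 = 2016 bp
  2658 − 2016 = 642 bp
  3415 − 2658 = 757 bp
  4084 − 3415 = 669 bp
  4978 − 4084 = 894 bp
  7438 − 4978 = 2460 bp
  7629 − 7438 = 191 bp
Sorted largest to smallest: 2460, 2016, 894, 757, 669, 642, 191 bp.

2460, 2016, 894, 757, 669, 642, 191 bp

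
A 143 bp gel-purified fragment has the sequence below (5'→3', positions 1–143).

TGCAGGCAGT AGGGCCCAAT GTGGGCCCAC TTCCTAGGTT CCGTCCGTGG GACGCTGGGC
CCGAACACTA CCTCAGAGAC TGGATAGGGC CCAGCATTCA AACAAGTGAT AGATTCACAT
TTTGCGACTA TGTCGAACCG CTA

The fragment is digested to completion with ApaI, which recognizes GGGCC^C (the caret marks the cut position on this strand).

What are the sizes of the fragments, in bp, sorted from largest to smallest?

ApaI sites (GGGCCC) start at positions 12, 23, 57, 87.
ApaI cuts after base 5 of each site (before the last base), so after positions 16, 27, 61, 91.
Linear molecule, 4 cuts → 5 fragments:
  1–16 → 16 bp
  17–27 → 11 bp
  28–61 → 34 bp
  62–91 → 30 bp
  92–143 → 52 bp
Sorted largest to smallest: 52, 34, 30, 16, 11 bp.

52, 34, 30, 16, 11 bp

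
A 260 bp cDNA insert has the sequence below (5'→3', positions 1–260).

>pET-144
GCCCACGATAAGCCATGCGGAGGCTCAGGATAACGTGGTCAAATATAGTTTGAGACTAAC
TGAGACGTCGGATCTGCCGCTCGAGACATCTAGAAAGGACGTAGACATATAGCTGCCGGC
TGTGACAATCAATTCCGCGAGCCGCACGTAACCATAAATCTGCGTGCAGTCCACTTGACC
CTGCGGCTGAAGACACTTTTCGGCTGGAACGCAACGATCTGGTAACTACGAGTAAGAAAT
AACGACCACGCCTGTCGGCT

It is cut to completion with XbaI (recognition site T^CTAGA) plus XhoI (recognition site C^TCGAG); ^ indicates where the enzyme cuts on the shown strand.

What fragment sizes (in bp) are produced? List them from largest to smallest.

The XbaI site (TCTAGA) starts at position 89.
XbaI cuts after the first base of each site, so after position 89.
The XhoI site (CTCGAG) starts at position 80.
XhoI cuts after the first base of each site, so after position 80.
Combined cut positions: 80, 89.
Linear molecule, 2 cuts → 3 fragments:
  1–80 → 80 bp
  81–89 → 9 bp
  90–260 → 171 bp
Sorted largest to smallest: 171, 80, 9 bp.

171, 80, 9 bp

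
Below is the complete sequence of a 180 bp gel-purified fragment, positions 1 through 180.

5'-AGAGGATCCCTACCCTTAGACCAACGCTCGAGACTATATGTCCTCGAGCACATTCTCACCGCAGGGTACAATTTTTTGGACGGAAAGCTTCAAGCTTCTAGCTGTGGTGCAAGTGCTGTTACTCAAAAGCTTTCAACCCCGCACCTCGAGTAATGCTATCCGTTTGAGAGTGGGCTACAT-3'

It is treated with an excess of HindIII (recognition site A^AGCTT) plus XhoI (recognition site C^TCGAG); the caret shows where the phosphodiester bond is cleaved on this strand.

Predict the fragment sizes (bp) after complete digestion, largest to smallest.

HindIII sites (AAGCTT) start at positions 85, 92, 127.
HindIII cuts after the first base of each site, so after positions 85, 92, 127.
XhoI sites (CTCGAG) start at positions 27, 43, 145.
XhoI cuts after the first base of each site, so after positions 27, 43, 145.
Combined cut positions: 27, 43, 85, 92, 127, 145.
Linear molecule, 6 cuts → 7 fragments:
  1–27 → 27 bp
  28–43 → 16 bp
  44–85 → 42 bp
  86–92 → 7 bp
  93–127 → 35 bp
  128–145 → 18 bp
  146–180 → 35 bp
Sorted largest to smallest: 42, 35, 35, 27, 18, 16, 7 bp.

42, 35, 35, 27, 18, 16, 7 bp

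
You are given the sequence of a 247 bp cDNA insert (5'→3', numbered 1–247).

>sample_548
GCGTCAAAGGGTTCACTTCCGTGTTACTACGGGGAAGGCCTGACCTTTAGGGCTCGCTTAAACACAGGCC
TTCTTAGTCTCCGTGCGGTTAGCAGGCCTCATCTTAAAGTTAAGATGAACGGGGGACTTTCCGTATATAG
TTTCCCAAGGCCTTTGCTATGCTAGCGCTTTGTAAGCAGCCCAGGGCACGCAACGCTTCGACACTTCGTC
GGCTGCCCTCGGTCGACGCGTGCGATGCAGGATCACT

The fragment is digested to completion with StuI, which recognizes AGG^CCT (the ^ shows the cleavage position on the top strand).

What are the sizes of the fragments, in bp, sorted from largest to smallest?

StuI sites (AGGCCT) start at positions 36, 66, 94, 148.
StuI cuts after base 3 of each site, so after positions 38, 68, 96, 150.
Linear molecule, 4 cuts → 5 fragments:
  1–38 → 38 bp
  39–68 → 30 bp
  69–96 → 28 bp
  97–150 → 54 bp
  151–247 → 97 bp
Sorted largest to smallest: 97, 54, 38, 30, 28 bp.

97, 54, 38, 30, 28 bp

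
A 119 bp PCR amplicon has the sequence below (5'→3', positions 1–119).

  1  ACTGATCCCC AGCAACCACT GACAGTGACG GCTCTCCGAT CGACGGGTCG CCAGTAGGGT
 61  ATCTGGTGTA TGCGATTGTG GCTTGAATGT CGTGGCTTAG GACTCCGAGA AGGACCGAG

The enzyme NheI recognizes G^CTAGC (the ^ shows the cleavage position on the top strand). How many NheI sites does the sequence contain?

0

No occurrence of GCTAGC is present in the sequence.
NheI does not cut: 0 sites.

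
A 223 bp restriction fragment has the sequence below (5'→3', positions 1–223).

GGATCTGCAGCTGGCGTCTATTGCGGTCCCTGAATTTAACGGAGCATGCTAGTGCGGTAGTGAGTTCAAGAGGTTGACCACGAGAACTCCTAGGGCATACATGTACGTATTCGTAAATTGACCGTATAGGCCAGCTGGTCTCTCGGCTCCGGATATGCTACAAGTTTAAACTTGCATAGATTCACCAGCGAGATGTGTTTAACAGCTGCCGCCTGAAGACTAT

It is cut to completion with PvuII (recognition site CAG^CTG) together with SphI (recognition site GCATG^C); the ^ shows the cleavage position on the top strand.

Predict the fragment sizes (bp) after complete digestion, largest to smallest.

86, 71, 38, 18, 10 bp

PvuII sites (CAGCTG) start at positions 8, 132, 203.
PvuII cuts after base 3 of each site, so after positions 10, 134, 205.
The SphI site (GCATGC) starts at position 44.
SphI cuts after base 5 of each site (before the last base), so after position 48.
Combined cut positions: 10, 48, 134, 205.
Linear molecule, 4 cuts → 5 fragments:
  1–10 → 10 bp
  11–48 → 38 bp
  49–134 → 86 bp
  135–205 → 71 bp
  206–223 → 18 bp
Sorted largest to smallest: 86, 71, 38, 18, 10 bp.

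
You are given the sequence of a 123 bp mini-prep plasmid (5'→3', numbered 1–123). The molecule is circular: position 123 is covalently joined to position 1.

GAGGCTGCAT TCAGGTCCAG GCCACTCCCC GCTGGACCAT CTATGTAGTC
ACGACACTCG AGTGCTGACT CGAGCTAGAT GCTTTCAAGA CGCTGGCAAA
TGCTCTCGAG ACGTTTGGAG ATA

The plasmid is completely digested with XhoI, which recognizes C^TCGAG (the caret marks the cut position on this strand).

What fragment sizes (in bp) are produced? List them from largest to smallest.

75, 36, 12 bp

XhoI sites (CTCGAG) start at positions 57, 69, 105.
XhoI cuts after the first base of each site, so after positions 57, 69, 105.
Circular molecule, 3 cuts → 3 fragments:
  58–69 → 12 bp
  70–105 → 36 bp
  106–123 then 1–57 → 18 + 57 = 75 bp
Sorted largest to smallest: 75, 36, 12 bp.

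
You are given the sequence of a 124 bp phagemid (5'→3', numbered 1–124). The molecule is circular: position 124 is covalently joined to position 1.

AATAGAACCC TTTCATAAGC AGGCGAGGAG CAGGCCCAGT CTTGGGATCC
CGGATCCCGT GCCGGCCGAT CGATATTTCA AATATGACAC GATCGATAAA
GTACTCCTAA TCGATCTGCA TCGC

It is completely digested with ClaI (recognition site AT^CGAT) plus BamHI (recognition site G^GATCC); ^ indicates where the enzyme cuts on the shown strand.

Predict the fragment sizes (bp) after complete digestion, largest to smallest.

58, 23, 18, 18, 7 bp

ClaI sites (ATCGAT) start at positions 69, 92, 110.
ClaI cuts after base 2 of each site, so after positions 70, 93, 111.
BamHI sites (GGATCC) start at positions 45, 52.
BamHI cuts after the first base of each site, so after positions 45, 52.
Combined cut positions: 45, 52, 70, 93, 111.
Circular molecule, 5 cuts → 5 fragments:
  46–52 → 7 bp
  53–70 → 18 bp
  71–93 → 23 bp
  94–111 → 18 bp
  112–124 then 1–45 → 13 + 45 = 58 bp
Sorted largest to smallest: 58, 23, 18, 18, 7 bp.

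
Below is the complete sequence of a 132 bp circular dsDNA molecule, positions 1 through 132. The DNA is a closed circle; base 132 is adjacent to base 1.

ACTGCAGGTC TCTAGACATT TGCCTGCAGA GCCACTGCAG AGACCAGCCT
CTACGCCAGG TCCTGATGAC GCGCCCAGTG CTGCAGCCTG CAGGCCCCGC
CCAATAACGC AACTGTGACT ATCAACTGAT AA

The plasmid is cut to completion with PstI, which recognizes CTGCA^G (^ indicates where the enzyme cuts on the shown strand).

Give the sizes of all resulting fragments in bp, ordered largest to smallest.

46, 46, 22, 11, 7 bp

PstI sites (CTGCAG) start at positions 2, 24, 35, 81, 88.
PstI cuts after base 5 of each site (before the last base), so after positions 6, 28, 39, 85, 92.
Circular molecule, 5 cuts → 5 fragments:
  7–28 → 22 bp
  29–39 → 11 bp
  40–85 → 46 bp
  86–92 → 7 bp
  93–132 then 1–6 → 40 + 6 = 46 bp
Sorted largest to smallest: 46, 46, 22, 11, 7 bp.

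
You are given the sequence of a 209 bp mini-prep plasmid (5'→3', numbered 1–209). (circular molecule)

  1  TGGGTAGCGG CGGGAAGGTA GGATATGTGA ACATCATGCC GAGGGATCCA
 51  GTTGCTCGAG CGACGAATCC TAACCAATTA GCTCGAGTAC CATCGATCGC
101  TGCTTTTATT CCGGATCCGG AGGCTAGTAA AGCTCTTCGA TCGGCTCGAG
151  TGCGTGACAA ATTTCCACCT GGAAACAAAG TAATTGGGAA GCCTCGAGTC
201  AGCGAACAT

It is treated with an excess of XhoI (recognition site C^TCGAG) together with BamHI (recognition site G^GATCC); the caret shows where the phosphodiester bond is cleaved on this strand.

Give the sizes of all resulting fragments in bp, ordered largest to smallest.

XhoI sites (CTCGAG) start at positions 55, 82, 145, 193.
XhoI cuts after the first base of each site, so after positions 55, 82, 145, 193.
BamHI sites (GGATCC) start at positions 44, 113.
BamHI cuts after the first base of each site, so after positions 44, 113.
Combined cut positions: 44, 55, 82, 113, 145, 193.
Circular molecule, 6 cuts → 6 fragments:
  45–55 → 11 bp
  56–82 → 27 bp
  83–113 → 31 bp
  114–145 → 32 bp
  146–193 → 48 bp
  194–209 then 1–44 → 16 + 44 = 60 bp
Sorted largest to smallest: 60, 48, 32, 31, 27, 11 bp.

60, 48, 32, 31, 27, 11 bp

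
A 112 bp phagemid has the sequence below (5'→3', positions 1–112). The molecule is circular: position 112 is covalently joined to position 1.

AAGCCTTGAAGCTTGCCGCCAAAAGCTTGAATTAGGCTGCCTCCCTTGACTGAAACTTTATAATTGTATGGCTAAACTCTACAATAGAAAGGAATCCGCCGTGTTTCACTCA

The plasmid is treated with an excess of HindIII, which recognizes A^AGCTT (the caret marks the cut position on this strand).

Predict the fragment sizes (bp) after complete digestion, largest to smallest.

98, 14 bp

HindIII sites (AAGCTT) start at positions 9, 23.
HindIII cuts after the first base of each site, so after positions 9, 23.
Circular molecule, 2 cuts → 2 fragments:
  10–23 → 14 bp
  24–112 then 1–9 → 89 + 9 = 98 bp
Sorted largest to smallest: 98, 14 bp.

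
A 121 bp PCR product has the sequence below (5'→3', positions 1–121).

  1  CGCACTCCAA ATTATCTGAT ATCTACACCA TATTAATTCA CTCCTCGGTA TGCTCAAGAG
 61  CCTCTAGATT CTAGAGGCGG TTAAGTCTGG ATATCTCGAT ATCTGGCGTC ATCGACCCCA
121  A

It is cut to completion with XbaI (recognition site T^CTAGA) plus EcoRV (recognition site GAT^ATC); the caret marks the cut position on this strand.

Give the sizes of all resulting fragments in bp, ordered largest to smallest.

XbaI sites (TCTAGA) start at positions 63, 70.
XbaI cuts after the first base of each site, so after positions 63, 70.
EcoRV sites (GATATC) start at positions 18, 90, 98.
EcoRV cuts after base 3 of each site, so after positions 20, 92, 100.
Combined cut positions: 20, 63, 70, 92, 100.
Linear molecule, 5 cuts → 6 fragments:
  1–20 → 20 bp
  21–63 → 43 bp
  64–70 → 7 bp
  71–92 → 22 bp
  93–100 → 8 bp
  101–121 → 21 bp
Sorted largest to smallest: 43, 22, 21, 20, 8, 7 bp.

43, 22, 21, 20, 8, 7 bp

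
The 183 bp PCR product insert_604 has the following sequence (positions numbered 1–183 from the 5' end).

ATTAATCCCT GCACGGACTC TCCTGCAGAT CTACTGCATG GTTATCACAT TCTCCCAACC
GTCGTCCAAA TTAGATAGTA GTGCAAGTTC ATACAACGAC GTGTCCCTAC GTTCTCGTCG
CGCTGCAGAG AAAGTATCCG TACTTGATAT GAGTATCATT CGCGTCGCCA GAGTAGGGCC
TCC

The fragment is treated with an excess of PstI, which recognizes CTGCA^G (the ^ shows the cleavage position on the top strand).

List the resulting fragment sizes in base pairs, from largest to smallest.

100, 56, 27 bp

PstI sites (CTGCAG) start at positions 23, 123.
PstI cuts after base 5 of each site (before the last base), so after positions 27, 127.
Linear molecule, 2 cuts → 3 fragments:
  1–27 → 27 bp
  28–127 → 100 bp
  128–183 → 56 bp
Sorted largest to smallest: 100, 56, 27 bp.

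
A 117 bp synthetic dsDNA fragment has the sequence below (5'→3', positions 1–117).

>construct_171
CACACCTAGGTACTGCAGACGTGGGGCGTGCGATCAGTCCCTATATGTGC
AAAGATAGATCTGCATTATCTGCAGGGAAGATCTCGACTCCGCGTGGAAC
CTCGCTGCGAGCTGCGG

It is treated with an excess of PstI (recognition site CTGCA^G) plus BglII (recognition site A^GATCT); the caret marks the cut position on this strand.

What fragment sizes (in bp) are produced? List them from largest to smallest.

PstI sites (CTGCAG) start at positions 13, 70.
PstI cuts after base 5 of each site (before the last base), so after positions 17, 74.
BglII sites (AGATCT) start at positions 57, 79.
BglII cuts after the first base of each site, so after positions 57, 79.
Combined cut positions: 17, 57, 74, 79.
Linear molecule, 4 cuts → 5 fragments:
  1–17 → 17 bp
  18–57 → 40 bp
  58–74 → 17 bp
  75–79 → 5 bp
  80–117 → 38 bp
Sorted largest to smallest: 40, 38, 17, 17, 5 bp.

40, 38, 17, 17, 5 bp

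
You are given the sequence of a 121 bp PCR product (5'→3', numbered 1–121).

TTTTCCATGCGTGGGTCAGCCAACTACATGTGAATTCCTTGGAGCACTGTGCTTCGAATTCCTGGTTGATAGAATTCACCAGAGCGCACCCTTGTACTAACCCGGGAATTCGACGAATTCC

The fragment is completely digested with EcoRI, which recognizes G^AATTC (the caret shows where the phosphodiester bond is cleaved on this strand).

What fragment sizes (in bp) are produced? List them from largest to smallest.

34, 32, 24, 16, 9, 6 bp

EcoRI sites (GAATTC) start at positions 32, 56, 72, 106, 115.
EcoRI cuts after the first base of each site, so after positions 32, 56, 72, 106, 115.
Linear molecule, 5 cuts → 6 fragments:
  1–32 → 32 bp
  33–56 → 24 bp
  57–72 → 16 bp
  73–106 → 34 bp
  107–115 → 9 bp
  116–121 → 6 bp
Sorted largest to smallest: 34, 32, 24, 16, 9, 6 bp.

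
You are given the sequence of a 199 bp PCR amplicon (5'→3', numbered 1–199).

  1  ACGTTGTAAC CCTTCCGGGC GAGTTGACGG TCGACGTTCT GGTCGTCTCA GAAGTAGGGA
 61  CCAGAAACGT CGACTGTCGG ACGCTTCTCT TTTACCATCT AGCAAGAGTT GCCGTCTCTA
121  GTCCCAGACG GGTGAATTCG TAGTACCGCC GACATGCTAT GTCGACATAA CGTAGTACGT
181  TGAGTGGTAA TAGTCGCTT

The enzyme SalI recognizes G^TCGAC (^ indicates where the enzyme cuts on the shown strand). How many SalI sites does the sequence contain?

3

GTCGAC occurs starting at positions 30, 69, 161.
SalI cuts at 3 sites.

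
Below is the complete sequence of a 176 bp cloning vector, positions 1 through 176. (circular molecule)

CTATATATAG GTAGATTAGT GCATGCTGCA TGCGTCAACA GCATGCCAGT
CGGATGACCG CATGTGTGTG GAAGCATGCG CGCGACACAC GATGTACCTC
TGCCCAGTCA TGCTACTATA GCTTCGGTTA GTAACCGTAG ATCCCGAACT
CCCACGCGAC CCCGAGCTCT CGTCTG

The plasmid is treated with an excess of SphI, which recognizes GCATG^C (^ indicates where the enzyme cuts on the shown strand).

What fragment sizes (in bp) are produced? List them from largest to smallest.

SphI sites (GCATGC) start at positions 21, 28, 41, 74.
SphI cuts after base 5 of each site (before the last base), so after positions 25, 32, 45, 78.
Circular molecule, 4 cuts → 4 fragments:
  26–32 → 7 bp
  33–45 → 13 bp
  46–78 → 33 bp
  79–176 then 1–25 → 98 + 25 = 123 bp
Sorted largest to smallest: 123, 33, 13, 7 bp.

123, 33, 13, 7 bp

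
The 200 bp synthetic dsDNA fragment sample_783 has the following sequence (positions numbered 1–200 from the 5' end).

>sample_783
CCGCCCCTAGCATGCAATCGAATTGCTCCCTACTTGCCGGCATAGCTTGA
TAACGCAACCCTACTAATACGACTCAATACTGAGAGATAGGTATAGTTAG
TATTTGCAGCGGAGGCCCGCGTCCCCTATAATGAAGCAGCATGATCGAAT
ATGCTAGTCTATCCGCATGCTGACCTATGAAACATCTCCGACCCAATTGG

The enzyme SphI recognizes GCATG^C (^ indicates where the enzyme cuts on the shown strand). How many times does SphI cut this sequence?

GCATGC occurs starting at positions 10, 165.
SphI cuts at 2 sites.

2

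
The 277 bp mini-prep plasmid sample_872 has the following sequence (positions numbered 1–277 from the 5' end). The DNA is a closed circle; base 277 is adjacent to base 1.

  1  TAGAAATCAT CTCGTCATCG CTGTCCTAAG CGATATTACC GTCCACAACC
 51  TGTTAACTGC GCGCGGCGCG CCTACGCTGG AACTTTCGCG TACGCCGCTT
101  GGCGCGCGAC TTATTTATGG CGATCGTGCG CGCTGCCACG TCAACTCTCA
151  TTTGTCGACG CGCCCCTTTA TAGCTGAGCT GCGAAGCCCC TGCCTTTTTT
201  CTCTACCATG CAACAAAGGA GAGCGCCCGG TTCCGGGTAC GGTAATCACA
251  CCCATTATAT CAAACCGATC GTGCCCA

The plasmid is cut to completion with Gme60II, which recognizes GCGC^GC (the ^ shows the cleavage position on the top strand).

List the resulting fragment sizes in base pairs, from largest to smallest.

Gme60II sites (GCGCGC) start at positions 59, 66, 102, 128.
Gme60II cuts after base 4 of each site, so after positions 62, 69, 105, 131.
Circular molecule, 4 cuts → 4 fragments:
  63–69 → 7 bp
  70–105 → 36 bp
  106–131 → 26 bp
  132–277 then 1–62 → 146 + 62 = 208 bp
Sorted largest to smallest: 208, 36, 26, 7 bp.

208, 36, 26, 7 bp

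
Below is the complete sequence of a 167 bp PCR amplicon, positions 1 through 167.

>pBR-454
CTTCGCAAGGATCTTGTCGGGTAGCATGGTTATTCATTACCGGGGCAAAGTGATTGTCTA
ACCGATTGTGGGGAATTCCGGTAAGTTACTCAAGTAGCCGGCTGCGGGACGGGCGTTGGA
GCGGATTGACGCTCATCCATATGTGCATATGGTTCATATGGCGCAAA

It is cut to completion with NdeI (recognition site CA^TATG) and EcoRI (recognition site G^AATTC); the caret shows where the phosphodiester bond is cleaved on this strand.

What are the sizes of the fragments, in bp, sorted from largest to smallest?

NdeI sites (CATATG) start at positions 138, 146, 155.
NdeI cuts after base 2 of each site, so after positions 139, 147, 156.
The EcoRI site (GAATTC) starts at position 73.
EcoRI cuts after the first base of each site, so after position 73.
Combined cut positions: 73, 139, 147, 156.
Linear molecule, 4 cuts → 5 fragments:
  1–73 → 73 bp
  74–139 → 66 bp
  140–147 → 8 bp
  148–156 → 9 bp
  157–167 → 11 bp
Sorted largest to smallest: 73, 66, 11, 9, 8 bp.

73, 66, 11, 9, 8 bp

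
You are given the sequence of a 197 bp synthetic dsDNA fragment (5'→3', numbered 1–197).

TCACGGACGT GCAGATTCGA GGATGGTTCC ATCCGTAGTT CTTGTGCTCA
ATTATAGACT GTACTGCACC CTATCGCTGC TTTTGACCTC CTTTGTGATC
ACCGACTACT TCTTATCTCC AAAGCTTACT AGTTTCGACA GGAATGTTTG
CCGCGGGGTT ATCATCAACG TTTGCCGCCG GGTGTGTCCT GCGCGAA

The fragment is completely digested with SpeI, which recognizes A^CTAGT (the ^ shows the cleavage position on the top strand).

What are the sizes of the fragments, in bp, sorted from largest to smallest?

The SpeI site (ACTAGT) starts at position 128.
SpeI cuts after the first base of each site, so after position 128.
Linear molecule, 1 cut → 2 fragments:
  1–128 → 128 bp
  129–197 → 69 bp
Sorted largest to smallest: 128, 69 bp.

128, 69 bp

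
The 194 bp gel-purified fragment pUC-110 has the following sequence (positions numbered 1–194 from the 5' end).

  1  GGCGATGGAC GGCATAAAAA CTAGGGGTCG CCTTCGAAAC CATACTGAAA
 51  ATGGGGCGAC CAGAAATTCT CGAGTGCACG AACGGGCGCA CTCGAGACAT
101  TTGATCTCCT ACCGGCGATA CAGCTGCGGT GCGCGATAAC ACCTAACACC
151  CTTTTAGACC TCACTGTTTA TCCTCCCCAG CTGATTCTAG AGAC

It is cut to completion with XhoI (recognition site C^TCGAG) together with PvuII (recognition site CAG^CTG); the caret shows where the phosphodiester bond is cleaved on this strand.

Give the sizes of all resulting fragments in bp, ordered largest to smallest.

XhoI sites (CTCGAG) start at positions 69, 91.
XhoI cuts after the first base of each site, so after positions 69, 91.
PvuII sites (CAGCTG) start at positions 121, 178.
PvuII cuts after base 3 of each site, so after positions 123, 180.
Combined cut positions: 69, 91, 123, 180.
Linear molecule, 4 cuts → 5 fragments:
  1–69 → 69 bp
  70–91 → 22 bp
  92–123 → 32 bp
  124–180 → 57 bp
  181–194 → 14 bp
Sorted largest to smallest: 69, 57, 32, 22, 14 bp.

69, 57, 32, 22, 14 bp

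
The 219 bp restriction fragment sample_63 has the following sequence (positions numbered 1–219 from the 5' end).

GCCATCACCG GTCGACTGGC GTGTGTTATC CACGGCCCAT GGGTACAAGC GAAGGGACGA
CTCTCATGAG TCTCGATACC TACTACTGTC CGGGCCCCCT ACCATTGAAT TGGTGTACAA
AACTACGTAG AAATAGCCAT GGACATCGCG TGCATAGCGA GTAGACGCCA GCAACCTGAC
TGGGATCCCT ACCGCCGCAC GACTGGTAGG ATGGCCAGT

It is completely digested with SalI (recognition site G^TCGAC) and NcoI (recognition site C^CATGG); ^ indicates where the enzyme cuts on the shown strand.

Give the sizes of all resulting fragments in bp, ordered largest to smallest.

100, 82, 26, 11 bp

The SalI site (GTCGAC) starts at position 11.
SalI cuts after the first base of each site, so after position 11.
NcoI sites (CCATGG) start at positions 37, 137.
NcoI cuts after the first base of each site, so after positions 37, 137.
Combined cut positions: 11, 37, 137.
Linear molecule, 3 cuts → 4 fragments:
  1–11 → 11 bp
  12–37 → 26 bp
  38–137 → 100 bp
  138–219 → 82 bp
Sorted largest to smallest: 100, 82, 26, 11 bp.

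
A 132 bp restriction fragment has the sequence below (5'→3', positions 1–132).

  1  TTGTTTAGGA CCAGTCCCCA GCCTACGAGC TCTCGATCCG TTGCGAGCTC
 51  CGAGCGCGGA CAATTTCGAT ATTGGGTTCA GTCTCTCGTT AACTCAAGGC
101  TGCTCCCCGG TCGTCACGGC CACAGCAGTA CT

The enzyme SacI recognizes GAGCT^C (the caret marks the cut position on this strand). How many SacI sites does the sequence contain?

GAGCTC occurs starting at positions 27, 45.
SacI cuts at 2 sites.

2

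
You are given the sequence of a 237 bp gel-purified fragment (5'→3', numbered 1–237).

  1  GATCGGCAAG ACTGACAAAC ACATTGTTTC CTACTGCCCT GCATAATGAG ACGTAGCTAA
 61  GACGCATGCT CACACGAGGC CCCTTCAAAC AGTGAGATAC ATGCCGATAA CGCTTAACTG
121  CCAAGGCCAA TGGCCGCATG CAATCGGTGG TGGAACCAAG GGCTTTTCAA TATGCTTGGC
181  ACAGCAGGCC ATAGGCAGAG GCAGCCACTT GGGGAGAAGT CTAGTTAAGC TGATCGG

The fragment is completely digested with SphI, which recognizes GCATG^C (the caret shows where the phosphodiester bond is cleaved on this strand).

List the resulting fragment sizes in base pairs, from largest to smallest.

SphI sites (GCATGC) start at positions 64, 136.
SphI cuts after base 5 of each site (before the last base), so after positions 68, 140.
Linear molecule, 2 cuts → 3 fragments:
  1–68 → 68 bp
  69–140 → 72 bp
  141–237 → 97 bp
Sorted largest to smallest: 97, 72, 68 bp.

97, 72, 68 bp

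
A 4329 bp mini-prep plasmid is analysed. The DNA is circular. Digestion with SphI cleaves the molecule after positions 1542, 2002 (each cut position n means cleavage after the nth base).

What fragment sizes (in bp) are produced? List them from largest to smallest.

3869, 460 bp

Circular molecule, 2 cuts → 2 fragments:
  2002 − 1542 = 460 bp
  wrap: 4329 − 2002 + 1542 = 3869 bp
Sorted largest to smallest: 3869, 460 bp.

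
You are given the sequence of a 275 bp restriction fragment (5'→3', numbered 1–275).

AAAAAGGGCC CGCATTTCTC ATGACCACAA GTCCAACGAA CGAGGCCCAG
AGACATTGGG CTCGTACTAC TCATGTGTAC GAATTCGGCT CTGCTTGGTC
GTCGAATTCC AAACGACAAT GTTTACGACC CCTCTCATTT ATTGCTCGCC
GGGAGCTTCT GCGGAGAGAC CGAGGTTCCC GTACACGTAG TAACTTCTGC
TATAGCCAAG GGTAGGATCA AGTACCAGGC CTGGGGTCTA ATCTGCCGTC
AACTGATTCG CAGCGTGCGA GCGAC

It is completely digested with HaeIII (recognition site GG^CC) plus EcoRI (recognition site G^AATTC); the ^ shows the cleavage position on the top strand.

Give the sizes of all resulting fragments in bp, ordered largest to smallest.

125, 46, 37, 36, 23, 8 bp

HaeIII sites (GGCC) start at positions 7, 44, 228.
HaeIII cuts after base 2 of each site, so after positions 8, 45, 229.
EcoRI sites (GAATTC) start at positions 81, 104.
EcoRI cuts after the first base of each site, so after positions 81, 104.
Combined cut positions: 8, 45, 81, 104, 229.
Linear molecule, 5 cuts → 6 fragments:
  1–8 → 8 bp
  9–45 → 37 bp
  46–81 → 36 bp
  82–104 → 23 bp
  105–229 → 125 bp
  230–275 → 46 bp
Sorted largest to smallest: 125, 46, 37, 36, 23, 8 bp.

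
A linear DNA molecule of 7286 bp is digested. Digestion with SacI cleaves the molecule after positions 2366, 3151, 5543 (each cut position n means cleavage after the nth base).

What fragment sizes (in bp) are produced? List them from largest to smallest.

2392, 2366, 1743, 785 bp

Linear molecule, 3 cuts → 4 fragments:
  2366 − 0 = 2366 bp
  3151 − 2366 = 785 bp
  5543 − 3151 = 2392 bp
  7286 − 5543 = 1743 bp
Sorted largest to smallest: 2392, 2366, 1743, 785 bp.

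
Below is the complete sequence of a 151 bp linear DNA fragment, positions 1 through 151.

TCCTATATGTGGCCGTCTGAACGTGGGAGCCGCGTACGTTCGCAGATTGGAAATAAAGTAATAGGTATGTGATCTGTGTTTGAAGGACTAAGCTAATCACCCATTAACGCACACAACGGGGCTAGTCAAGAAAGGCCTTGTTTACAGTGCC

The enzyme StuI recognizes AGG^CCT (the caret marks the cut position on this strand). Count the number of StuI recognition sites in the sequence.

AGGCCT occurs starting at position 133.
StuI cuts at 1 site.

1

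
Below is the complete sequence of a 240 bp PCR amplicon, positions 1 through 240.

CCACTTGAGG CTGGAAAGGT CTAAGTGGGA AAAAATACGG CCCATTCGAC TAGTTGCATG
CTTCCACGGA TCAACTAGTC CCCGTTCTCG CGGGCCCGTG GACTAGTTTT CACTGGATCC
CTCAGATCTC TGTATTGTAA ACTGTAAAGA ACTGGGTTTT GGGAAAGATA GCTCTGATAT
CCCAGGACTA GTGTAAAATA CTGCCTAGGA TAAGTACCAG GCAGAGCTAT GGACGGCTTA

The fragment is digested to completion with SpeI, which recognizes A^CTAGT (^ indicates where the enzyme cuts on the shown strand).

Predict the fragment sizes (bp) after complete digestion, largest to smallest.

85, 53, 49, 28, 25 bp

SpeI sites (ACTAGT) start at positions 49, 74, 102, 187.
SpeI cuts after the first base of each site, so after positions 49, 74, 102, 187.
Linear molecule, 4 cuts → 5 fragments:
  1–49 → 49 bp
  50–74 → 25 bp
  75–102 → 28 bp
  103–187 → 85 bp
  188–240 → 53 bp
Sorted largest to smallest: 85, 53, 49, 28, 25 bp.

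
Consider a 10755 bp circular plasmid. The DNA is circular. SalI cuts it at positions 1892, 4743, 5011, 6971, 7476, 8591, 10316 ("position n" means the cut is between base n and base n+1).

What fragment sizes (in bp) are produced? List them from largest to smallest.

2851, 2331, 1960, 1725, 1115, 505, 268 bp

Circular molecule, 7 cuts → 7 fragments:
  4743 − 1892 = 2851 bp
  5011 − 4743 = 268 bp
  6971 − 5011 = 1960 bp
  7476 − 6971 = 505 bp
  8591 − 7476 = 1115 bp
  10316 − 8591 = 1725 bp
  wrap: 10755 − 10316 + 1892 = 2331 bp
Sorted largest to smallest: 2851, 2331, 1960, 1725, 1115, 505, 268 bp.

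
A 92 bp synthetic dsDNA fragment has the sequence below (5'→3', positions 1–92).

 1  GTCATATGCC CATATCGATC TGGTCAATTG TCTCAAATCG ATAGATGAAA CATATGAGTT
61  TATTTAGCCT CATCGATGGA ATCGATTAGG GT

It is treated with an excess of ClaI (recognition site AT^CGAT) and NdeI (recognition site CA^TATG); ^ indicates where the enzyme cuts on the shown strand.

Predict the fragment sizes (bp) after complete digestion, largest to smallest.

23, 21, 14, 11, 10, 9, 4 bp

ClaI sites (ATCGAT) start at positions 14, 37, 72, 81.
ClaI cuts after base 2 of each site, so after positions 15, 38, 73, 82.
NdeI sites (CATATG) start at positions 3, 51.
NdeI cuts after base 2 of each site, so after positions 4, 52.
Combined cut positions: 4, 15, 38, 52, 73, 82.
Linear molecule, 6 cuts → 7 fragments:
  1–4 → 4 bp
  5–15 → 11 bp
  16–38 → 23 bp
  39–52 → 14 bp
  53–73 → 21 bp
  74–82 → 9 bp
  83–92 → 10 bp
Sorted largest to smallest: 23, 21, 14, 11, 10, 9, 4 bp.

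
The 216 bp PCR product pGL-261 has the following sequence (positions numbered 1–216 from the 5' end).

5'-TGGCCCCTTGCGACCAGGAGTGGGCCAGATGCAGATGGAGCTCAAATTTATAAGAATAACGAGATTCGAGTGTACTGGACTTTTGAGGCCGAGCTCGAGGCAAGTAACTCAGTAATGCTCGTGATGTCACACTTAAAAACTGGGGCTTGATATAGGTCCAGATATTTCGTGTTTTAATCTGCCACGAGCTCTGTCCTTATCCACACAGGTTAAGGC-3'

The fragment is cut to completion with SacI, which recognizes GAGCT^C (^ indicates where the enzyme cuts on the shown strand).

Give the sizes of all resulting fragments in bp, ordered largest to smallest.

SacI sites (GAGCTC) start at positions 38, 91, 186.
SacI cuts after base 5 of each site (before the last base), so after positions 42, 95, 190.
Linear molecule, 3 cuts → 4 fragments:
  1–42 → 42 bp
  43–95 → 53 bp
  96–190 → 95 bp
  191–216 → 26 bp
Sorted largest to smallest: 95, 53, 42, 26 bp.

95, 53, 42, 26 bp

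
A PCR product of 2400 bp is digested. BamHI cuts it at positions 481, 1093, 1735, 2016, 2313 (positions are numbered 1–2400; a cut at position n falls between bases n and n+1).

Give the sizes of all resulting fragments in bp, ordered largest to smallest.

Linear molecule, 5 cuts → 6 fragments:
  481 − 0 = 481 bp
  1093 − 481 = 612 bp
  1735 − 1093 = 642 bp
  2016 − 1735 = 281 bp
  2313 − 2016 = 297 bp
  2400 − 2313 = 87 bp
Sorted largest to smallest: 642, 612, 481, 297, 281, 87 bp.

642, 612, 481, 297, 281, 87 bp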